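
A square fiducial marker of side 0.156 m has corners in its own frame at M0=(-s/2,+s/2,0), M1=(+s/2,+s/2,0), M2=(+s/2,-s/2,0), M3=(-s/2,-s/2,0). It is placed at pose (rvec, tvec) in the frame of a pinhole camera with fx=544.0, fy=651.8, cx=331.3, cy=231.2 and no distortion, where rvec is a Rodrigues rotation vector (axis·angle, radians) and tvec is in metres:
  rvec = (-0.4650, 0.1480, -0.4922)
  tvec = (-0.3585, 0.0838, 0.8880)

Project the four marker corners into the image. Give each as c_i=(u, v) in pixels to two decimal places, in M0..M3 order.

c0=(80.43, 370.58) c1=(166.40, 313.01) c2=(140.62, 220.60) c3=(61.47, 274.09)

Intrinsics K: fx=544.0, fy=651.8, cx=331.3, cy=231.2
Marker side s = 0.156 m; corners in marker frame (Z=0):
  M0 = (-0.0780, +0.0780, 0)
  M1 = (+0.0780, +0.0780, 0)
  M2 = (+0.0780, -0.0780, 0)
  M3 = (-0.0780, -0.0780, 0)
rvec = (-0.4650, 0.1480, -0.4922), |rvec| = θ = 0.69310 rad = 39.712°
Rodrigues: sinθ=0.63893, 1−cosθ=0.23073; R = I + sinθ·[k]× + (1−cosθ)·[k]×²:
    [+0.87312 +0.42067 +0.24636]
    [-0.48678 +0.77979 +0.39367]
    [-0.02650 -0.46364 +0.88563]
t = (-0.3585, 0.0838, 0.8880) m
M0: Pc = R·M0+t = (-0.39379, +0.18259, +0.85390); u = 544.0·(-0.39379)/0.85390 + 331.3 = 80.4258, v = 651.8·(+0.18259)/0.85390 + 231.2 = 370.5762
M1: Pc = R·M1+t = (-0.25758, +0.10665, +0.84977); u = 544.0·(-0.25758)/0.84977 + 331.3 = 166.4014, v = 651.8·(+0.10665)/0.84977 + 231.2 = 313.0074
M2: Pc = R·M2+t = (-0.32321, -0.01499, +0.92210); u = 544.0·(-0.32321)/0.92210 + 331.3 = 140.6196, v = 651.8·(-0.01499)/0.92210 + 231.2 = 220.6023
M3: Pc = R·M3+t = (-0.45942, +0.06095, +0.92623); u = 544.0·(-0.45942)/0.92623 + 331.3 = 61.4729, v = 651.8·(+0.06095)/0.92623 + 231.2 = 274.0881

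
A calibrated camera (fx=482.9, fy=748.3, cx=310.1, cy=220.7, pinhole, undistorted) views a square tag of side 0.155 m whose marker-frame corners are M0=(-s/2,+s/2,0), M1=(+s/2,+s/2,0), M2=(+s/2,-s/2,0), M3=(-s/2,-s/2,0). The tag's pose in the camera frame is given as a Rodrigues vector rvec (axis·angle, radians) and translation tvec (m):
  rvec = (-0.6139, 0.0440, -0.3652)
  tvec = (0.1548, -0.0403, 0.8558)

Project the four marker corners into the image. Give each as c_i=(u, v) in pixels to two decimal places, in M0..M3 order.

Intrinsics K: fx=482.9, fy=748.3, cx=310.1, cy=220.7
Marker side s = 0.155 m; corners in marker frame (Z=0):
  M0 = (-0.0775, +0.0775, 0)
  M1 = (+0.0775, +0.0775, 0)
  M2 = (+0.0775, -0.0775, 0)
  M3 = (-0.0775, -0.0775, 0)
rvec = (-0.6139, 0.0440, -0.3652), |rvec| = θ = 0.71567 rad = 41.005°
Rodrigues: sinθ=0.65612, 1−cosθ=0.24534; R = I + sinθ·[k]× + (1−cosθ)·[k]×²:
    [+0.93519 +0.32187 +0.14773]
    [-0.34775 +0.75558 +0.55512]
    [+0.06706 -0.57052 +0.81854]
t = (0.1548, -0.0403, 0.8558) m
M0: Pc = R·M0+t = (+0.10727, +0.04521, +0.80639); u = 482.9·(+0.10727)/0.80639 + 310.1 = 374.3370, v = 748.3·(+0.04521)/0.80639 + 220.7 = 262.6519
M1: Pc = R·M1+t = (+0.25222, -0.00869, +0.81678); u = 482.9·(+0.25222)/0.81678 + 310.1 = 459.2195, v = 748.3·(-0.00869)/0.81678 + 220.7 = 212.7357
M2: Pc = R·M2+t = (+0.20233, -0.12581, +0.90521); u = 482.9·(+0.20233)/0.90521 + 310.1 = 418.0370, v = 748.3·(-0.12581)/0.90521 + 220.7 = 116.6995
M3: Pc = R·M3+t = (+0.05738, -0.07191, +0.89482); u = 482.9·(+0.05738)/0.89482 + 310.1 = 341.0647, v = 748.3·(-0.07191)/0.89482 + 220.7 = 160.5673

c0=(374.34, 262.65) c1=(459.22, 212.74) c2=(418.04, 116.70) c3=(341.06, 160.57)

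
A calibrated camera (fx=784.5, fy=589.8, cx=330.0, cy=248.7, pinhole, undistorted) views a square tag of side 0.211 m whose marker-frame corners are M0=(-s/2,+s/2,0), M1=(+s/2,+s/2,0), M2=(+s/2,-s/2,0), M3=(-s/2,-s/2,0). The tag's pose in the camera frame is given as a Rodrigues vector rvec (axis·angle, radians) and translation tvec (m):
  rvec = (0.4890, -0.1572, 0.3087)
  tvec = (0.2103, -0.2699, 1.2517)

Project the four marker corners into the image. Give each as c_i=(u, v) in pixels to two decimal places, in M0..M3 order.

c0=(377.00, 152.33) c1=(493.34, 179.59) c2=(549.75, 89.58) c3=(426.57, 56.64)

Intrinsics K: fx=784.5, fy=589.8, cx=330.0, cy=248.7
Marker side s = 0.211 m; corners in marker frame (Z=0):
  M0 = (-0.1055, +0.1055, 0)
  M1 = (+0.1055, +0.1055, 0)
  M2 = (+0.1055, -0.1055, 0)
  M3 = (-0.1055, -0.1055, 0)
rvec = (0.4890, -0.1572, 0.3087), |rvec| = θ = 0.59927 rad = 34.336°
Rodrigues: sinθ=0.56404, 1−cosθ=0.17425; R = I + sinθ·[k]× + (1−cosθ)·[k]×²:
    [+0.94177 -0.32785 -0.07471]
    [+0.25325 +0.83774 -0.48380]
    [+0.22120 +0.43671 +0.87198]
t = (0.2103, -0.2699, 1.2517) m
M0: Pc = R·M0+t = (+0.07635, -0.20824, +1.27444); u = 784.5·(+0.07635)/1.27444 + 330.0 = 377.0016, v = 589.8·(-0.20824)/1.27444 + 248.7 = 152.3293
M1: Pc = R·M1+t = (+0.27507, -0.15480, +1.32111); u = 784.5·(+0.27507)/1.32111 + 330.0 = 493.3410, v = 589.8·(-0.15480)/1.32111 + 248.7 = 179.5903
M2: Pc = R·M2+t = (+0.34425, -0.33156, +1.22896); u = 784.5·(+0.34425)/1.22896 + 330.0 = 549.7462, v = 589.8·(-0.33156)/1.22896 + 248.7 = 89.5775
M3: Pc = R·M3+t = (+0.14553, -0.38500, +1.18229); u = 784.5·(+0.14553)/1.18229 + 330.0 = 426.5663, v = 589.8·(-0.38500)/1.18229 + 248.7 = 56.6384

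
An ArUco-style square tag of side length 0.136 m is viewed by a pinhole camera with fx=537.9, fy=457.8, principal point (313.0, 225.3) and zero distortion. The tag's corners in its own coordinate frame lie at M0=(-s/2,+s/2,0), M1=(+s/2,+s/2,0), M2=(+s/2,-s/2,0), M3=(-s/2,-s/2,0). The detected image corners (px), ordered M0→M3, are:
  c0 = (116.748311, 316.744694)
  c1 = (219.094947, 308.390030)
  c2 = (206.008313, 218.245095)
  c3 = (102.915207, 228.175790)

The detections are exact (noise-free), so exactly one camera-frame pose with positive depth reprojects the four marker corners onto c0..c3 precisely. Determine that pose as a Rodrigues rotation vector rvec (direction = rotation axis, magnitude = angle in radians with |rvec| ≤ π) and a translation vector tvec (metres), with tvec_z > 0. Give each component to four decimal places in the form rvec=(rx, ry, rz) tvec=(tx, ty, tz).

rvec=(0.0526, 0.0818, -0.1115) tvec=(-0.1948, 0.0644, 0.6884)

Intrinsics K: fx=537.9, fy=457.8, cx=313.0, cy=225.3
Marker side s = 0.136 m; corners in marker frame (Z=0):
  M0 = (-0.0680, +0.0680, 0)
  M1 = (+0.0680, +0.0680, 0)
  M2 = (+0.0680, -0.0680, 0)
  M3 = (-0.0680, -0.0680, 0)
Detected image corners:
  c0 = (116.748311, 316.744694) px
  c1 = (219.094947, 308.390030) px
  c2 = (206.008313, 218.245095) px
  c3 = (102.915207, 228.175790) px
Planar DLT: solve 8×8 A·h = b for H (H[2,2]=1):
  H  [+735.52184 +110.19467 +160.79540]
  H  [-100.03516 +675.60508 +268.13814]
  H  [-0.12258 +0.06950 +1.00000]
B = K⁻¹H; ‖b₁‖=1.452573, ‖b₂‖=1.452573; λ = 2/(‖b₁‖+‖b₂‖) = 0.688434, sign → tz>0 ⇒ λ=+0.688434
r₁ = λ·B[:,0] = (+0.99046,-0.10890,-0.08439); r₂ = λ·B[:,1] = (+0.11319,+0.99242,+0.04784)
r₃ = r₁×r₂ = (+0.07854,-0.05694,+0.99528); SVD([r₁ r₂ r₃]) → R = UVᵀ:
  R  [+0.99046 +0.11319 +0.07854]
  R  [-0.10890 +0.99242 -0.05694]
  R  [-0.08439 +0.04784 +0.99528]
t = (-0.19480, +0.06442, +0.68843) m
tr R = 2.978168; θ = arccos((tr R − 1)/2) = 0.147890 rad = 8.473°
axis k = ((R−Rᵀ)₃₂, (R−Rᵀ)₁₃, (R−Rᵀ)₂₁) / (2 sinθ) = (+0.355554, +0.552836, -0.753627)
rvec = θ·k = (+0.052583, +0.081759, -0.111454)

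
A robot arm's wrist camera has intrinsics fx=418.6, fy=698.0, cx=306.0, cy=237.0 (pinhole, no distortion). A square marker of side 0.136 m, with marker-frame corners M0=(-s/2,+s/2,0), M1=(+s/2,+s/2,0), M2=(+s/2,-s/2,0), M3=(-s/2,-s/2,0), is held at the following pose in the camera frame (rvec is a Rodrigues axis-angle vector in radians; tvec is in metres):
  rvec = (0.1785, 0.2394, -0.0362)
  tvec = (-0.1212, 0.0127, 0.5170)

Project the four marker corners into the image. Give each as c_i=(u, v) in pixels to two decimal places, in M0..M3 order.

c0=(165.15, 340.20) c1=(264.08, 344.07) c2=(255.46, 158.27) c3=(152.64, 165.81)

Intrinsics K: fx=418.6, fy=698.0, cx=306.0, cy=237.0
Marker side s = 0.136 m; corners in marker frame (Z=0):
  M0 = (-0.0680, +0.0680, 0)
  M1 = (+0.0680, +0.0680, 0)
  M2 = (+0.0680, -0.0680, 0)
  M3 = (-0.0680, -0.0680, 0)
rvec = (0.1785, 0.2394, -0.0362), |rvec| = θ = 0.30081 rad = 17.235°
Rodrigues: sinθ=0.29629, 1−cosθ=0.04490; R = I + sinθ·[k]× + (1−cosθ)·[k]×²:
    [+0.97091 +0.05686 +0.23260]
    [-0.01445 +0.98354 -0.18012]
    [-0.23901 +0.17152 +0.95575]
t = (-0.1212, 0.0127, 0.5170) m
M0: Pc = R·M0+t = (-0.18336, +0.08056, +0.54492); u = 418.6·(-0.18336)/0.54492 + 306.0 = 165.1481, v = 698.0·(+0.08056)/0.54492 + 237.0 = 340.1960
M1: Pc = R·M1+t = (-0.05131, +0.07860, +0.51241); u = 418.6·(-0.05131)/0.51241 + 306.0 = 264.0824, v = 698.0·(+0.07860)/0.51241 + 237.0 = 344.0653
M2: Pc = R·M2+t = (-0.05904, -0.05516, +0.48908); u = 418.6·(-0.05904)/0.48908 + 306.0 = 255.4644, v = 698.0·(-0.05516)/0.48908 + 237.0 = 158.2733
M3: Pc = R·M3+t = (-0.19109, -0.05320, +0.52159); u = 418.6·(-0.19109)/0.52159 + 306.0 = 152.6426, v = 698.0·(-0.05320)/0.52159 + 237.0 = 165.8096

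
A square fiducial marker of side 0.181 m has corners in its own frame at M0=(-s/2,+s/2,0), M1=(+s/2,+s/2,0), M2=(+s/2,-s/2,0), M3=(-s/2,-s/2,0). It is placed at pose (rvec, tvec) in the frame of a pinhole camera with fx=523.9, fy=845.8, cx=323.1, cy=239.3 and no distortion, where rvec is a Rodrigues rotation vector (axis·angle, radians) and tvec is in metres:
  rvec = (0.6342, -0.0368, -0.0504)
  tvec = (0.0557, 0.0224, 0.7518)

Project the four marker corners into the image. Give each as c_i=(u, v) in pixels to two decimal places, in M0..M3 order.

c0=(302.64, 345.03) c1=(419.98, 333.52) c2=(429.99, 172.01) c3=(294.61, 184.51)

Intrinsics K: fx=523.9, fy=845.8, cx=323.1, cy=239.3
Marker side s = 0.181 m; corners in marker frame (Z=0):
  M0 = (-0.0905, +0.0905, 0)
  M1 = (+0.0905, +0.0905, 0)
  M2 = (+0.0905, -0.0905, 0)
  M3 = (-0.0905, -0.0905, 0)
rvec = (0.6342, -0.0368, -0.0504), |rvec| = θ = 0.63726 rad = 36.512°
Rodrigues: sinθ=0.59500, 1−cosθ=0.19627; R = I + sinθ·[k]× + (1−cosθ)·[k]×²:
    [+0.99812 +0.03578 -0.04981]
    [-0.05834 +0.80438 -0.59124]
    [+0.01891 +0.59303 +0.80495]
t = (0.0557, 0.0224, 0.7518) m
M0: Pc = R·M0+t = (-0.03139, +0.10048, +0.80376); u = 523.9·(-0.03139)/0.80376 + 323.1 = 302.6384, v = 845.8·(+0.10048)/0.80376 + 239.3 = 345.0316
M1: Pc = R·M1+t = (+0.14927, +0.08992, +0.80718); u = 523.9·(+0.14927)/0.80718 + 323.1 = 419.9819, v = 845.8·(+0.08992)/0.80718 + 239.3 = 333.5191
M2: Pc = R·M2+t = (+0.14279, -0.05568, +0.69984); u = 523.9·(+0.14279)/0.69984 + 323.1 = 429.9936, v = 845.8·(-0.05568)/0.69984 + 239.3 = 172.0122
M3: Pc = R·M3+t = (-0.03787, -0.04512, +0.69642); u = 523.9·(-0.03787)/0.69642 + 323.1 = 294.6131, v = 845.8·(-0.04512)/0.69642 + 239.3 = 184.5054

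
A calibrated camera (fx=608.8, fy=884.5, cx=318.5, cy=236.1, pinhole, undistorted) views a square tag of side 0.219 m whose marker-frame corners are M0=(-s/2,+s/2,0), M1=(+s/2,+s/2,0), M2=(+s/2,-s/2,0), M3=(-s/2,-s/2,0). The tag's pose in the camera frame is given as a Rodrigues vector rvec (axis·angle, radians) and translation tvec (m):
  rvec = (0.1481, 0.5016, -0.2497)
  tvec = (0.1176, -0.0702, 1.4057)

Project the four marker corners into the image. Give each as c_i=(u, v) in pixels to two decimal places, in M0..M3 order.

Intrinsics K: fx=608.8, fy=884.5, cx=318.5, cy=236.1
Marker side s = 0.219 m; corners in marker frame (Z=0):
  M0 = (-0.1095, +0.1095, 0)
  M1 = (+0.1095, +0.1095, 0)
  M2 = (+0.1095, -0.1095, 0)
  M3 = (-0.1095, -0.1095, 0)
rvec = (0.1481, 0.5016, -0.2497), |rvec| = θ = 0.57956 rad = 33.206°
Rodrigues: sinθ=0.54765, 1−cosθ=0.16329; R = I + sinθ·[k]× + (1−cosθ)·[k]×²:
    [+0.84737 +0.27207 +0.45601]
    [-0.19984 +0.95902 -0.20084]
    [-0.49197 +0.07906 +0.86702]
t = (0.1176, -0.0702, 1.4057) m
M0: Pc = R·M0+t = (+0.05460, +0.05670, +1.46823); u = 608.8·(+0.05460)/1.46823 + 318.5 = 341.1419, v = 884.5·(+0.05670)/1.46823 + 236.1 = 270.2550
M1: Pc = R·M1+t = (+0.24018, +0.01293, +1.36049); u = 608.8·(+0.24018)/1.36049 + 318.5 = 425.9768, v = 884.5·(+0.01293)/1.36049 + 236.1 = 244.5068
M2: Pc = R·M2+t = (+0.18060, -0.19710, +1.34317); u = 608.8·(+0.18060)/1.34317 + 318.5 = 400.3557, v = 884.5·(-0.19710)/1.34317 + 236.1 = 106.3096
M3: Pc = R·M3+t = (-0.00498, -0.15333, +1.45091); u = 608.8·(-0.00498)/1.45091 + 318.5 = 316.4110, v = 884.5·(-0.15333)/1.45091 + 236.1 = 142.6271

c0=(341.14, 270.25) c1=(425.98, 244.51) c2=(400.36, 106.31) c3=(316.41, 142.63)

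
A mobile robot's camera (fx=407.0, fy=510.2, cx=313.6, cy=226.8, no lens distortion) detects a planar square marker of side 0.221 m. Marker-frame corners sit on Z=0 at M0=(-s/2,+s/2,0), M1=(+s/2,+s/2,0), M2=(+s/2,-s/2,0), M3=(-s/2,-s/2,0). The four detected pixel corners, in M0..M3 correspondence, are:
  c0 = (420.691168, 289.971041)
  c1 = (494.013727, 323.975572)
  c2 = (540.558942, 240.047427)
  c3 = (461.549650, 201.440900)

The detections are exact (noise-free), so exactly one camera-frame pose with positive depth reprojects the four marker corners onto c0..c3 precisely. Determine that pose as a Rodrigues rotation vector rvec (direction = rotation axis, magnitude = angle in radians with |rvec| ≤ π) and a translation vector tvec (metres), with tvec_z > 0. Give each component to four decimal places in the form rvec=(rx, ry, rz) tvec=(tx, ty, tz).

rvec=(0.4324, -0.0078, 0.3689) tvec=(0.4312, 0.0814, 1.0635)

Intrinsics K: fx=407.0, fy=510.2, cx=313.6, cy=226.8
Marker side s = 0.221 m; corners in marker frame (Z=0):
  M0 = (-0.1105, +0.1105, 0)
  M1 = (+0.1105, +0.1105, 0)
  M2 = (+0.1105, -0.1105, 0)
  M3 = (-0.1105, -0.1105, 0)
Detected image corners:
  c0 = (420.691168, 289.971041) px
  c1 = (494.013727, 323.975572) px
  c2 = (540.558942, 240.047427) px
  c3 = (461.549650, 201.440900) px
Planar DLT: solve 8×8 A·h = b for H (H[2,2]=1):
  H  [+382.40283 -13.98698 +478.61330]
  H  [+184.92907 +491.32899 +265.84711]
  H  [+0.07994 +0.38370 +1.00000]
B = K⁻¹H; ‖b₁‖=0.940270, ‖b₂‖=0.940270; λ = 2/(‖b₁‖+‖b₂‖) = 1.063525, sign → tz>0 ⇒ λ=+1.063525
r₁ = λ·B[:,0] = (+0.93374,+0.34770,+0.08502); r₂ = λ·B[:,1] = (-0.35098,+0.84278,+0.40808)
r₃ = r₁×r₂ = (+0.07024,-0.41088,+0.90898); SVD([r₁ r₂ r₃]) → R = UVᵀ:
  R  [+0.93374 -0.35098 +0.07024]
  R  [+0.34770 +0.84278 -0.41088]
  R  [+0.08502 +0.40808 +0.90898]
t = (+0.43119, +0.08139, +1.06352) m
tr R = 2.685507; θ = arccos((tr R − 1)/2) = 0.568418 rad = 32.568°
axis k = ((R−Rᵀ)₃₂, (R−Rᵀ)₁₃, (R−Rᵀ)₂₁) / (2 sinθ) = (+0.760692, -0.013725, +0.648968)
rvec = θ·k = (+0.432391, -0.007802, +0.368885)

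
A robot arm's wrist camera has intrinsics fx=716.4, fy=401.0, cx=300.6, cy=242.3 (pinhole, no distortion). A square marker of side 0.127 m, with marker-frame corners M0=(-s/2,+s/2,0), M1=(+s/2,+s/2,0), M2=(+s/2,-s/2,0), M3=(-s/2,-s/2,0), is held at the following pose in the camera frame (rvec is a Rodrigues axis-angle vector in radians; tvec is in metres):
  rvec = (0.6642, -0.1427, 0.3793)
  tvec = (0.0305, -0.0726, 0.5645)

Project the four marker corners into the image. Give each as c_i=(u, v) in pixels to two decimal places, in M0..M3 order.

c0=(236.16, 211.03) c1=(375.48, 237.17) c2=(450.28, 168.88) c3=(295.77, 134.82)

Intrinsics K: fx=716.4, fy=401.0, cx=300.6, cy=242.3
Marker side s = 0.127 m; corners in marker frame (Z=0):
  M0 = (-0.0635, +0.0635, 0)
  M1 = (+0.0635, +0.0635, 0)
  M2 = (+0.0635, -0.0635, 0)
  M3 = (-0.0635, -0.0635, 0)
rvec = (0.6642, -0.1427, 0.3793), |rvec| = θ = 0.77807 rad = 44.580°
Rodrigues: sinθ=0.70191, 1−cosθ=0.28773; R = I + sinθ·[k]× + (1−cosθ)·[k]×²:
    [+0.92194 -0.38722 -0.00899]
    [+0.29712 +0.72195 -0.62491]
    [+0.24847 +0.57346 +0.78065]
t = (0.0305, -0.0726, 0.5645) m
M0: Pc = R·M0+t = (-0.05263, -0.04562, +0.58514); u = 716.4·(-0.05263)/0.58514 + 300.6 = 236.1613, v = 401.0·(-0.04562)/0.58514 + 242.3 = 211.0337
M1: Pc = R·M1+t = (+0.06446, -0.00789, +0.61669); u = 716.4·(+0.06446)/0.61669 + 300.6 = 375.4763, v = 401.0·(-0.00789)/0.61669 + 242.3 = 237.1702
M2: Pc = R·M2+t = (+0.11363, -0.09958, +0.54386); u = 716.4·(+0.11363)/0.54386 + 300.6 = 450.2807, v = 401.0·(-0.09958)/0.54386 + 242.3 = 168.8806
M3: Pc = R·M3+t = (-0.00346, -0.13731, +0.51231); u = 716.4·(-0.00346)/0.51231 + 300.6 = 295.7685, v = 401.0·(-0.13731)/0.51231 + 242.3 = 134.8222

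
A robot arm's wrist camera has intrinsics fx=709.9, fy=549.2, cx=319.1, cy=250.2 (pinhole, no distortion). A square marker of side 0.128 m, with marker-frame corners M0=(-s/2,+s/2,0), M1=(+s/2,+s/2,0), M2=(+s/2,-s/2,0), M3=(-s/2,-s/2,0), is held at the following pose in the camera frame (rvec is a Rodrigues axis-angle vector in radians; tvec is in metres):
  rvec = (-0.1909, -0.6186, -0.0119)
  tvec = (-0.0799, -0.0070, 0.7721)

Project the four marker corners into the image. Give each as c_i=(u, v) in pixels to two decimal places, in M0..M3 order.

c0=(193.87, 290.35) c1=(298.31, 290.68) c2=(291.33, 205.38) c3=(189.32, 196.62)

Intrinsics K: fx=709.9, fy=549.2, cx=319.1, cy=250.2
Marker side s = 0.128 m; corners in marker frame (Z=0):
  M0 = (-0.0640, +0.0640, 0)
  M1 = (+0.0640, +0.0640, 0)
  M2 = (+0.0640, -0.0640, 0)
  M3 = (-0.0640, -0.0640, 0)
rvec = (-0.1909, -0.6186, -0.0119), |rvec| = θ = 0.64750 rad = 37.099°
Rodrigues: sinθ=0.60319, 1−cosθ=0.20240; R = I + sinθ·[k]× + (1−cosθ)·[k]×²:
    [+0.81519 +0.06810 -0.57518]
    [+0.04593 +0.98234 +0.18139]
    [+0.57737 -0.17428 +0.79767]
t = (-0.0799, -0.0070, 0.7721) m
M0: Pc = R·M0+t = (-0.12771, +0.05293, +0.72399); u = 709.9·(-0.12771)/0.72399 + 319.1 = 193.8722, v = 549.2·(+0.05293)/0.72399 + 250.2 = 290.3514
M1: Pc = R·M1+t = (-0.02337, +0.05881, +0.79790); u = 709.9·(-0.02337)/0.79790 + 319.1 = 298.3078, v = 549.2·(+0.05881)/0.79790 + 250.2 = 290.6787
M2: Pc = R·M2+t = (-0.03209, -0.06693, +0.82021); u = 709.9·(-0.03209)/0.82021 + 319.1 = 291.3291, v = 549.2·(-0.06693)/0.82021 + 250.2 = 205.3842
M3: Pc = R·M3+t = (-0.13643, -0.07281, +0.74630); u = 709.9·(-0.13643)/0.74630 + 319.1 = 189.3243, v = 549.2·(-0.07281)/0.74630 + 250.2 = 196.6204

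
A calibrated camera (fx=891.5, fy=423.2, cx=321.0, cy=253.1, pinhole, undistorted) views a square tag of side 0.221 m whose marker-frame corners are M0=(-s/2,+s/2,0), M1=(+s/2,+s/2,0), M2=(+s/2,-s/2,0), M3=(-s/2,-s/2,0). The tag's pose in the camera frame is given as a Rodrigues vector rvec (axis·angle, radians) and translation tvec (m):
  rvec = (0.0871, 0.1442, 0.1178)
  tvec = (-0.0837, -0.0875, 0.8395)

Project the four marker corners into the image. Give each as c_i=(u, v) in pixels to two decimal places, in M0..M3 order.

c0=(110.27, 257.11) c1=(334.52, 271.07) c2=(361.67, 157.82) c3=(130.87, 147.62)

Intrinsics K: fx=891.5, fy=423.2, cx=321.0, cy=253.1
Marker side s = 0.221 m; corners in marker frame (Z=0):
  M0 = (-0.1105, +0.1105, 0)
  M1 = (+0.1105, +0.1105, 0)
  M2 = (+0.1105, -0.1105, 0)
  M3 = (-0.1105, -0.1105, 0)
rvec = (0.0871, 0.1442, 0.1178), |rvec| = θ = 0.20556 rad = 11.778°
Rodrigues: sinθ=0.20412, 1−cosθ=0.02105; R = I + sinθ·[k]× + (1−cosθ)·[k]×²:
    [+0.98273 -0.11071 +0.14830]
    [+0.12323 +0.98931 -0.07802]
    [-0.13807 +0.09495 +0.98586]
t = (-0.0837, -0.0875, 0.8395) m
M0: Pc = R·M0+t = (-0.20453, +0.00820, +0.86525); u = 891.5·(-0.20453)/0.86525 + 321.0 = 110.2698, v = 423.2·(+0.00820)/0.86525 + 253.1 = 257.1114
M1: Pc = R·M1+t = (+0.01266, +0.03544, +0.83473); u = 891.5·(+0.01266)/0.83473 + 321.0 = 334.5180, v = 423.2·(+0.03544)/0.83473 + 253.1 = 271.0652
M2: Pc = R·M2+t = (+0.03713, -0.18320, +0.81375); u = 891.5·(+0.03713)/0.81375 + 321.0 = 361.6722, v = 423.2·(-0.18320)/0.81375 + 253.1 = 157.8241
M3: Pc = R·M3+t = (-0.18006, -0.21044, +0.84427); u = 891.5·(-0.18006)/0.84427 + 321.0 = 130.8689, v = 423.2·(-0.21044)/0.84427 + 253.1 = 147.6163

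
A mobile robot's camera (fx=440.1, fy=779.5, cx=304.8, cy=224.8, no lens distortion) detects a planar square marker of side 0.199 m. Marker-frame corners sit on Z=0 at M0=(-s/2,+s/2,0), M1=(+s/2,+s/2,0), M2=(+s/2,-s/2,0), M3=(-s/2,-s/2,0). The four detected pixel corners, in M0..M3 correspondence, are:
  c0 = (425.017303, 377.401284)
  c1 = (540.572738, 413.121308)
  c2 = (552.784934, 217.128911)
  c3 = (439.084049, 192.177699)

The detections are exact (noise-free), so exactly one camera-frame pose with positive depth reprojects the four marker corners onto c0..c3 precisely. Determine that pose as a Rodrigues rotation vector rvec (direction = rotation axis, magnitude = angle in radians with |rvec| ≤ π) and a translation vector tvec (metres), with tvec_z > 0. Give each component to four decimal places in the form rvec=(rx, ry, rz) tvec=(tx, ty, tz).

Intrinsics K: fx=440.1, fy=779.5, cx=304.8, cy=224.8
Marker side s = 0.199 m; corners in marker frame (Z=0):
  M0 = (-0.0995, +0.0995, 0)
  M1 = (+0.0995, +0.0995, 0)
  M2 = (+0.0995, -0.0995, 0)
  M3 = (-0.0995, -0.0995, 0)
Detected image corners:
  c0 = (425.017303, 377.401284) px
  c1 = (540.572738, 413.121308) px
  c2 = (552.784934, 217.128911) px
  c3 = (439.084049, 192.177699) px
Planar DLT: solve 8×8 A·h = b for H (H[2,2]=1):
  H  [+445.74347 -120.86391 +487.92027]
  H  [+72.31720 +923.57618 +298.49547]
  H  [-0.26611 -0.11180 +1.00000]
B = K⁻¹H; ‖b₁‖=1.238005, ‖b₂‖=1.238005; λ = 2/(‖b₁‖+‖b₂‖) = 0.807751, sign → tz>0 ⇒ λ=+0.807751
r₁ = λ·B[:,0] = (+0.96698,+0.13693,-0.21495); r₂ = λ·B[:,1] = (-0.15929,+0.98309,-0.09031)
r₃ = r₁×r₂ = (+0.19895,+0.12157,+0.97244); SVD([r₁ r₂ r₃]) → R = UVᵀ:
  R  [+0.96698 -0.15929 +0.19895]
  R  [+0.13693 +0.98309 +0.12157]
  R  [-0.21495 -0.09031 +0.97244]
t = (+0.33610, +0.07637, +0.80775) m
tr R = 2.922511; θ = arccos((tr R − 1)/2) = 0.279275 rad = 16.001°
axis k = ((R−Rᵀ)₃₂, (R−Rᵀ)₁₃, (R−Rᵀ)₂₁) / (2 sinθ) = (-0.384310, +0.750755, +0.537284)
rvec = θ·k = (-0.107328, +0.209667, +0.150050)

rvec=(-0.1073, 0.2097, 0.1500) tvec=(0.3361, 0.0764, 0.8078)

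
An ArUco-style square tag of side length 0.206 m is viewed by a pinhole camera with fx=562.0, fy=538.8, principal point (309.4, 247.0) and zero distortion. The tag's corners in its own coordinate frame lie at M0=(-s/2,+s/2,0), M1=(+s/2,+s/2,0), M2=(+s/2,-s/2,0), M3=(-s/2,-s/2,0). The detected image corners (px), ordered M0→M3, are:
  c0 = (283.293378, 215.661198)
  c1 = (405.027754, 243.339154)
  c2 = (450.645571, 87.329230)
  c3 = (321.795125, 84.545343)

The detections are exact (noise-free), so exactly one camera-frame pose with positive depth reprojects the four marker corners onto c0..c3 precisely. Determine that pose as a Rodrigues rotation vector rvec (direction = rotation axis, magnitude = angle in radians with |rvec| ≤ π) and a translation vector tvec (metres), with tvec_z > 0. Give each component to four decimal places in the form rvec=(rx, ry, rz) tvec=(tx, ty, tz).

rvec=(-0.0982, 0.6767, 0.2617) tvec=(0.0672, -0.1251, 0.7492)

Intrinsics K: fx=562.0, fy=538.8, cx=309.4, cy=247.0
Marker side s = 0.206 m; corners in marker frame (Z=0):
  M0 = (-0.1030, +0.1030, 0)
  M1 = (+0.1030, +0.1030, 0)
  M2 = (+0.1030, -0.1030, 0)
  M3 = (-0.1030, -0.1030, 0)
Detected image corners:
  c0 = (283.293378, 215.661198) px
  c1 = (405.027754, 243.339154) px
  c2 = (450.645571, 87.329230) px
  c3 = (321.795125, 84.545343) px
Planar DLT: solve 8×8 A·h = b for H (H[2,2]=1):
  H  [+301.08275 -205.09808 +359.77787]
  H  [-58.75460 +690.62750 +157.01001]
  H  [-0.84105 -0.00663 +1.00000]
B = K⁻¹H; ‖b₁‖=1.334675, ‖b₂‖=1.334675; λ = 2/(‖b₁‖+‖b₂‖) = 0.749246, sign → tz>0 ⇒ λ=+0.749246
r₁ = λ·B[:,0] = (+0.74832,+0.20718,-0.63016); r₂ = λ·B[:,1] = (-0.27070,+0.96265,-0.00497)
r₃ = r₁×r₂ = (+0.60559,+0.17430,+0.77645); SVD([r₁ r₂ r₃]) → R = UVᵀ:
  R  [+0.74832 -0.27070 +0.60559]
  R  [+0.20718 +0.96265 +0.17430]
  R  [-0.63016 -0.00497 +0.77645]
t = (+0.06716, -0.12514, +0.74925) m
tr R = 2.487423; θ = arccos((tr R − 1)/2) = 0.732191 rad = 41.951°
axis k = ((R−Rᵀ)₃₂, (R−Rᵀ)₁₃, (R−Rᵀ)₂₁) / (2 sinθ) = (-0.134080, +0.924268, +0.357423)
rvec = θ·k = (-0.098172, +0.676741, +0.261702)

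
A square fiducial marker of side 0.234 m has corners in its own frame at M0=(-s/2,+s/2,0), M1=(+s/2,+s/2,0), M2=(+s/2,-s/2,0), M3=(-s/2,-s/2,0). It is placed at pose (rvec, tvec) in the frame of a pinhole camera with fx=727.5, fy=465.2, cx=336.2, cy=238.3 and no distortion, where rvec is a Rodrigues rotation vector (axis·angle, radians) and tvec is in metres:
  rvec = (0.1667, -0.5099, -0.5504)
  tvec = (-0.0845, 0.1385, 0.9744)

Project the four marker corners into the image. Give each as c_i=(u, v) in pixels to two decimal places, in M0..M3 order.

c0=(247.69, 383.88) c1=(373.84, 314.96) c2=(297.73, 227.46) c3=(153.84, 291.94)

Intrinsics K: fx=727.5, fy=465.2, cx=336.2, cy=238.3
Marker side s = 0.234 m; corners in marker frame (Z=0):
  M0 = (-0.1170, +0.1170, 0)
  M1 = (+0.1170, +0.1170, 0)
  M2 = (+0.1170, -0.1170, 0)
  M3 = (-0.1170, -0.1170, 0)
rvec = (0.1667, -0.5099, -0.5504), |rvec| = θ = 0.76859 rad = 44.037°
Rodrigues: sinθ=0.69512, 1−cosθ=0.28111; R = I + sinθ·[k]× + (1−cosθ)·[k]×²:
    [+0.73212 +0.45734 -0.50482]
    [-0.53824 +0.84262 -0.01721]
    [+0.41750 +0.28432 +0.86305]
t = (-0.0845, 0.1385, 0.9744) m
M0: Pc = R·M0+t = (-0.11665, +0.30006, +0.95882); u = 727.5·(-0.11665)/0.95882 + 336.2 = 247.6930, v = 465.2·(+0.30006)/0.95882 + 238.3 = 383.8834
M1: Pc = R·M1+t = (+0.05467, +0.17411, +1.05651); u = 727.5·(+0.05467)/1.05651 + 336.2 = 373.8426, v = 465.2·(+0.17411)/1.05651 + 238.3 = 314.9646
M2: Pc = R·M2+t = (-0.05235, -0.02306, +0.98998); u = 727.5·(-0.05235)/0.98998 + 336.2 = 297.7292, v = 465.2·(-0.02306)/0.98998 + 238.3 = 227.4639
M3: Pc = R·M3+t = (-0.22367, +0.10289, +0.89229); u = 727.5·(-0.22367)/0.89229 + 336.2 = 153.8402, v = 465.2·(+0.10289)/0.89229 + 238.3 = 291.9411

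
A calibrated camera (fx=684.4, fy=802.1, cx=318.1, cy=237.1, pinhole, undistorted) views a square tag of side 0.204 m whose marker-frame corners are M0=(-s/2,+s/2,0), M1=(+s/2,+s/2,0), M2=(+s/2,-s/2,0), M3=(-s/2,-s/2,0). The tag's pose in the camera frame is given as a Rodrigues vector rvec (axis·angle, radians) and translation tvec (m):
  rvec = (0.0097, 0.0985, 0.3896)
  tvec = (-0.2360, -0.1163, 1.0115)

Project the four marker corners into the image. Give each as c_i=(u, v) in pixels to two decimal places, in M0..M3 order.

c0=(71.80, 189.58) c1=(194.98, 250.50) c2=(247.20, 99.06) c3=(122.33, 40.64)

Intrinsics K: fx=684.4, fy=802.1, cx=318.1, cy=237.1
Marker side s = 0.204 m; corners in marker frame (Z=0):
  M0 = (-0.1020, +0.1020, 0)
  M1 = (+0.1020, +0.1020, 0)
  M2 = (+0.1020, -0.1020, 0)
  M3 = (-0.1020, -0.1020, 0)
rvec = (0.0097, 0.0985, 0.3896), |rvec| = θ = 0.40198 rad = 23.032°
Rodrigues: sinθ=0.39124, 1−cosθ=0.07971; R = I + sinθ·[k]× + (1−cosθ)·[k]×²:
    [+0.92034 -0.37872 +0.09773]
    [+0.37966 +0.92508 +0.00949]
    [-0.09400 +0.02837 +0.99517]
t = (-0.2360, -0.1163, 1.0115) m
M0: Pc = R·M0+t = (-0.36850, -0.06067, +1.02398); u = 684.4·(-0.36850)/1.02398 + 318.1 = 71.8028, v = 802.1·(-0.06067)/1.02398 + 237.1 = 189.5779
M1: Pc = R·M1+t = (-0.18076, +0.01678, +1.00481); u = 684.4·(-0.18076)/1.00481 + 318.1 = 194.9828, v = 802.1·(+0.01678)/1.00481 + 237.1 = 250.4976
M2: Pc = R·M2+t = (-0.10350, -0.17193, +0.99902); u = 684.4·(-0.10350)/0.99902 + 318.1 = 247.1976, v = 802.1·(-0.17193)/0.99902 + 237.1 = 99.0577
M3: Pc = R·M3+t = (-0.29124, -0.24938, +1.01819); u = 684.4·(-0.29124)/1.01819 + 318.1 = 122.3340, v = 802.1·(-0.24938)/1.01819 + 237.1 = 40.6440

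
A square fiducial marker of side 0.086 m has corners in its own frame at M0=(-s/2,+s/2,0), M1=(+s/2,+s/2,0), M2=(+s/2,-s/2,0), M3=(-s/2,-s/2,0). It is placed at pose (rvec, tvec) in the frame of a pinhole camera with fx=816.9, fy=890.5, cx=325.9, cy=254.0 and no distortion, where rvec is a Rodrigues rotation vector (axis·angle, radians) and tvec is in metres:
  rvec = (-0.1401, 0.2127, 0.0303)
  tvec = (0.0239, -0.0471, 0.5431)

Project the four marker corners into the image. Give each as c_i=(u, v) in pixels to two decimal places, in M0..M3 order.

Intrinsics K: fx=816.9, fy=890.5, cx=325.9, cy=254.0
Marker side s = 0.086 m; corners in marker frame (Z=0):
  M0 = (-0.0430, +0.0430, 0)
  M1 = (+0.0430, +0.0430, 0)
  M2 = (+0.0430, -0.0430, 0)
  M3 = (-0.0430, -0.0430, 0)
rvec = (-0.1401, 0.2127, 0.0303), |rvec| = θ = 0.25649 rad = 14.696°
Rodrigues: sinθ=0.25369, 1−cosθ=0.03271; R = I + sinθ·[k]× + (1−cosθ)·[k]×²:
    [+0.97705 -0.04479 +0.20826]
    [+0.01515 +0.98978 +0.14177]
    [-0.21249 -0.13536 +0.96774]
t = (0.0239, -0.0471, 0.5431) m
M0: Pc = R·M0+t = (-0.02004, -0.00519, +0.54642); u = 816.9·(-0.02004)/0.54642 + 325.9 = 295.9416, v = 890.5·(-0.00519)/0.54642 + 254.0 = 245.5405
M1: Pc = R·M1+t = (+0.06399, -0.00389, +0.52814); u = 816.9·(+0.06399)/0.52814 + 325.9 = 424.8716, v = 890.5·(-0.00389)/0.52814 + 254.0 = 247.4447
M2: Pc = R·M2+t = (+0.06784, -0.08901, +0.53978); u = 816.9·(+0.06784)/0.53978 + 325.9 = 428.5662, v = 890.5·(-0.08901)/0.53978 + 254.0 = 107.1584
M3: Pc = R·M3+t = (-0.01619, -0.09031, +0.55806); u = 816.9·(-0.01619)/0.55806 + 325.9 = 302.2048, v = 890.5·(-0.09031)/0.55806 + 254.0 = 109.8877

c0=(295.94, 245.54) c1=(424.87, 247.44) c2=(428.57, 107.16) c3=(302.20, 109.89)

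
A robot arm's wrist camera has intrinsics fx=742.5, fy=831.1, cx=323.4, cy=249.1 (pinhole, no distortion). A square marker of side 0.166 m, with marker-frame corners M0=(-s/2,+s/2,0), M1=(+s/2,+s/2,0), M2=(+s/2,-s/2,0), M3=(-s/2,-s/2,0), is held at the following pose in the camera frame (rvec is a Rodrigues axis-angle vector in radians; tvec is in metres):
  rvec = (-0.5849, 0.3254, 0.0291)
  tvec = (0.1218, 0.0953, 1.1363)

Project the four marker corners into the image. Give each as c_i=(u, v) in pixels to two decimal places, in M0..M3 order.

Intrinsics K: fx=742.5, fy=831.1, cx=323.4, cy=249.1
Marker side s = 0.166 m; corners in marker frame (Z=0):
  M0 = (-0.0830, +0.0830, 0)
  M1 = (+0.0830, +0.0830, 0)
  M2 = (+0.0830, -0.0830, 0)
  M3 = (-0.0830, -0.0830, 0)
rvec = (-0.5849, 0.3254, 0.0291), |rvec| = θ = 0.66996 rad = 38.386°
Rodrigues: sinθ=0.62095, 1−cosθ=0.21615; R = I + sinθ·[k]× + (1−cosθ)·[k]×²:
    [+0.94860 -0.11863 +0.29340]
    [-0.06469 +0.83484 +0.54668]
    [-0.30980 -0.53756 +0.78426]
t = (0.1218, 0.0953, 1.1363) m
M0: Pc = R·M0+t = (+0.03322, +0.16996, +1.11740); u = 742.5·(+0.03322)/1.11740 + 323.4 = 345.4744, v = 831.1·(+0.16996)/1.11740 + 249.1 = 375.5139
M1: Pc = R·M1+t = (+0.19069, +0.15922, +1.06597); u = 742.5·(+0.19069)/1.06597 + 323.4 = 456.2233, v = 831.1·(+0.15922)/1.06597 + 249.1 = 373.2407
M2: Pc = R·M2+t = (+0.21038, +0.02064, +1.15520); u = 742.5·(+0.21038)/1.15520 + 323.4 = 458.6204, v = 831.1·(+0.02064)/1.15520 + 249.1 = 263.9487
M3: Pc = R·M3+t = (+0.05291, +0.03138, +1.20663); u = 742.5·(+0.05291)/1.20663 + 323.4 = 355.9596, v = 831.1·(+0.03138)/1.20663 + 249.1 = 270.7118

c0=(345.47, 375.51) c1=(456.22, 373.24) c2=(458.62, 263.95) c3=(355.96, 270.71)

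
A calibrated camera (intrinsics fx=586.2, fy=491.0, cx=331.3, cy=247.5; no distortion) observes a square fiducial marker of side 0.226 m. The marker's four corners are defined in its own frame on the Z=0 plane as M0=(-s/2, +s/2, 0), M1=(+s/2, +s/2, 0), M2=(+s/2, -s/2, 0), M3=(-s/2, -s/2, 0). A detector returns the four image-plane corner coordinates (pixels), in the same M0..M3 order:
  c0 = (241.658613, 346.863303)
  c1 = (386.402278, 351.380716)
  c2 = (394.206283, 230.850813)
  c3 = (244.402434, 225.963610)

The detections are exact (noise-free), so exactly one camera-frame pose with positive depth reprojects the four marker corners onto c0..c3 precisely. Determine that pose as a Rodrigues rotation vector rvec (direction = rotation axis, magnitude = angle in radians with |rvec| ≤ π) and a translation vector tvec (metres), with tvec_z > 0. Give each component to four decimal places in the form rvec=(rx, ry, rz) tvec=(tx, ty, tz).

Intrinsics K: fx=586.2, fy=491.0, cx=331.3, cy=247.5
Marker side s = 0.226 m; corners in marker frame (Z=0):
  M0 = (-0.1130, +0.1130, 0)
  M1 = (+0.1130, +0.1130, 0)
  M2 = (+0.1130, -0.1130, 0)
  M3 = (-0.1130, -0.1130, 0)
Detected image corners:
  c0 = (241.658613, 346.863303) px
  c1 = (386.402278, 351.380716) px
  c2 = (394.206283, 230.850813) px
  c3 = (244.402434, 225.963610) px
Planar DLT: solve 8×8 A·h = b for H (H[2,2]=1):
  H  [+653.87468 +24.88419 +316.68544]
  H  [+22.99348 +578.11559 +289.80541]
  H  [+0.00762 +0.15230 +1.00000]
B = K⁻¹H; ‖b₁‖=1.111996, ‖b₂‖=1.111996; λ = 2/(‖b₁‖+‖b₂‖) = 0.899284, sign → tz>0 ⇒ λ=+0.899284
r₁ = λ·B[:,0] = (+0.99923,+0.03866,+0.00685); r₂ = λ·B[:,1] = (-0.03923,+0.98980,+0.13696)
r₃ = r₁×r₂ = (-0.00149,-0.13713,+0.99055); SVD([r₁ r₂ r₃]) → R = UVᵀ:
  R  [+0.99923 -0.03923 -0.00149]
  R  [+0.03866 +0.98980 -0.13713]
  R  [+0.00685 +0.13696 +0.99055]
t = (-0.02242, +0.07748, +0.89928) m
tr R = 2.979580; θ = arccos((tr R − 1)/2) = 0.143021 rad = 8.194°
axis k = ((R−Rᵀ)₃₂, (R−Rᵀ)₁₃, (R−Rᵀ)₂₁) / (2 sinθ) = (+0.961501, -0.029268, +0.273239)
rvec = θ·k = (+0.137515, -0.004186, +0.039079)

rvec=(0.1375, -0.0042, 0.0391) tvec=(-0.0224, 0.0775, 0.8993)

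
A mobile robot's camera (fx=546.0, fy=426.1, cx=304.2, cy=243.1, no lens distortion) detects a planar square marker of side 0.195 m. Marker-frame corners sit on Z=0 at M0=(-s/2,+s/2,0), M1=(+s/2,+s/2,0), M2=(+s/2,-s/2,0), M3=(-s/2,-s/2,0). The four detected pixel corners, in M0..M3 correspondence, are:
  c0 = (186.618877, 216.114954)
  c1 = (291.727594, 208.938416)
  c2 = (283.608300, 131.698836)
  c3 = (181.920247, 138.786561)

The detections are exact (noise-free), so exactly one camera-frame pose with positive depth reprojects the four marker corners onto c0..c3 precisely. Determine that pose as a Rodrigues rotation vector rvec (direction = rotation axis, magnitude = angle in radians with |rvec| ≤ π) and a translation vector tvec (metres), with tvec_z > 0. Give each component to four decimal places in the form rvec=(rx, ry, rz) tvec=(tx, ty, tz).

rvec=(-0.1736, 0.0174, -0.0854) tvec=(-0.1283, -0.1680, 1.0248)

Intrinsics K: fx=546.0, fy=426.1, cx=304.2, cy=243.1
Marker side s = 0.195 m; corners in marker frame (Z=0):
  M0 = (-0.0975, +0.0975, 0)
  M1 = (+0.0975, +0.0975, 0)
  M2 = (+0.0975, -0.0975, 0)
  M3 = (-0.0975, -0.0975, 0)
Detected image corners:
  c0 = (186.618877, 216.114954) px
  c1 = (291.727594, 208.938416) px
  c2 = (283.608300, 131.698836) px
  c3 = (181.920247, 138.786561) px
Planar DLT: solve 8×8 A·h = b for H (H[2,2]=1):
  H  [+527.81286 -7.03270 +235.86700]
  H  [-38.25929 +366.93289 +173.25115]
  H  [-0.00971 -0.16905 +1.00000]
B = K⁻¹H; ‖b₁‖=0.975791, ‖b₂‖=0.975791; λ = 2/(‖b₁‖+‖b₂‖) = 1.024809, sign → tz>0 ⇒ λ=+1.024809
r₁ = λ·B[:,0] = (+0.99622,-0.08634,-0.00995); r₂ = λ·B[:,1] = (+0.08332,+0.98135,-0.17325)
r₃ = r₁×r₂ = (+0.02472,+0.17176,+0.98483); SVD([r₁ r₂ r₃]) → R = UVᵀ:
  R  [+0.99622 +0.08332 +0.02472]
  R  [-0.08634 +0.98135 +0.17176]
  R  [-0.00995 -0.17325 +0.98483]
t = (-0.12826, -0.16799, +1.02481) m
tr R = 2.962392; θ = arccos((tr R − 1)/2) = 0.194233 rad = 11.129°
axis k = ((R−Rᵀ)₃₂, (R−Rᵀ)₁₃, (R−Rᵀ)₂₁) / (2 sinθ) = (-0.893735, +0.089811, -0.439512)
rvec = θ·k = (-0.173593, +0.017444, -0.085368)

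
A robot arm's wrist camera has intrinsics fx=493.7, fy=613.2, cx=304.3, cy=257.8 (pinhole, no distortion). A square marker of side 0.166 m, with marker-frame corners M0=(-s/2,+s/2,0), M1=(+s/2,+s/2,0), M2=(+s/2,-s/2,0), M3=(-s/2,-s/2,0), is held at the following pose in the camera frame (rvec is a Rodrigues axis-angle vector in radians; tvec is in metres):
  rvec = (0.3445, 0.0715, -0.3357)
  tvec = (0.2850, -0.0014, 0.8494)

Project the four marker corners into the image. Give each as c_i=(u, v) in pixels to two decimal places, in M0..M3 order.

Intrinsics K: fx=493.7, fy=613.2, cx=304.3, cy=257.8
Marker side s = 0.166 m; corners in marker frame (Z=0):
  M0 = (-0.0830, +0.0830, 0)
  M1 = (+0.0830, +0.0830, 0)
  M2 = (+0.0830, -0.0830, 0)
  M3 = (-0.0830, -0.0830, 0)
rvec = (0.3445, 0.0715, -0.3357), |rvec| = θ = 0.48630 rad = 27.863°
Rodrigues: sinθ=0.46736, 1−cosθ=0.11593; R = I + sinθ·[k]× + (1−cosθ)·[k]×²:
    [+0.94225 +0.33470 +0.01202]
    [-0.31055 +0.88657 -0.34285]
    [-0.12541 +0.31931 +0.93931]
t = (0.2850, -0.0014, 0.8494) m
M0: Pc = R·M0+t = (+0.23457, +0.09796, +0.88631); u = 493.7·(+0.23457)/0.88631 + 304.3 = 434.9638, v = 613.2·(+0.09796)/0.88631 + 257.8 = 325.5751
M1: Pc = R·M1+t = (+0.39099, +0.04641, +0.86549); u = 493.7·(+0.39099)/0.86549 + 304.3 = 527.3288, v = 613.2·(+0.04641)/0.86549 + 257.8 = 290.6814
M2: Pc = R·M2+t = (+0.33543, -0.10076, +0.81249); u = 493.7·(+0.33543)/0.81249 + 304.3 = 508.1185, v = 613.2·(-0.10076)/0.81249 + 257.8 = 181.7536
M3: Pc = R·M3+t = (+0.17901, -0.04921, +0.83331); u = 493.7·(+0.17901)/0.83331 + 304.3 = 410.3582, v = 613.2·(-0.04921)/0.83331 + 257.8 = 221.5880

c0=(434.96, 325.58) c1=(527.33, 290.68) c2=(508.12, 181.75) c3=(410.36, 221.59)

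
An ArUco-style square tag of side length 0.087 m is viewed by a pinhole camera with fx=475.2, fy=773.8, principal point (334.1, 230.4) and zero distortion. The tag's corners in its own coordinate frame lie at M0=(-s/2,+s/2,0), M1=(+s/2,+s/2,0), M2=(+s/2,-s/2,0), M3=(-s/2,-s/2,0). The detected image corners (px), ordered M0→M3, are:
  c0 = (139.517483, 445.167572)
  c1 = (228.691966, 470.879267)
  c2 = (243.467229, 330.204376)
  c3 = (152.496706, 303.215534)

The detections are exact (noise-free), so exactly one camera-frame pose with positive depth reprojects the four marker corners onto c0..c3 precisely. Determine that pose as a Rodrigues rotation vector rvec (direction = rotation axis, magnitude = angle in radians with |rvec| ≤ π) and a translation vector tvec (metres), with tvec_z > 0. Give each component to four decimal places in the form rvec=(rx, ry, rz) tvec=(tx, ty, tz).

Intrinsics K: fx=475.2, fy=773.8, cx=334.1, cy=230.4
Marker side s = 0.087 m; corners in marker frame (Z=0):
  M0 = (-0.0435, +0.0435, 0)
  M1 = (+0.0435, +0.0435, 0)
  M2 = (+0.0435, -0.0435, 0)
  M3 = (-0.0435, -0.0435, 0)
Detected image corners:
  c0 = (139.517483, 445.167572) px
  c1 = (228.691966, 470.879267) px
  c2 = (243.467229, 330.204376) px
  c3 = (152.496706, 303.215534) px
Planar DLT: solve 8×8 A·h = b for H (H[2,2]=1):
  H  [+1046.56410 -113.99968 +191.08785]
  H  [+325.82436 +1716.60332 +388.13334]
  H  [+0.05944 +0.23835 +1.00000]
B = K⁻¹H; ‖b₁‖=2.198712, ‖b₂‖=2.198712; λ = 2/(‖b₁‖+‖b₂‖) = 0.454812, sign → tz>0 ⇒ λ=+0.454812
r₁ = λ·B[:,0] = (+0.98266,+0.18346,+0.02703); r₂ = λ·B[:,1] = (-0.18533,+0.97668,+0.10841)
r₃ = r₁×r₂ = (-0.00651,-0.11153,+0.99374); SVD([r₁ r₂ r₃]) → R = UVᵀ:
  R  [+0.98266 -0.18533 -0.00651]
  R  [+0.18346 +0.97668 -0.11153]
  R  [+0.02703 +0.10841 +0.99374]
t = (-0.13688, +0.09271, +0.45481) m
tr R = 2.953074; θ = arccos((tr R − 1)/2) = 0.217049 rad = 12.436°
axis k = ((R−Rᵀ)₃₂, (R−Rᵀ)₁₃, (R−Rᵀ)₂₁) / (2 sinθ) = (+0.510660, -0.077889, +0.856248)
rvec = θ·k = (+0.110838, -0.016906, +0.185848)

rvec=(0.1108, -0.0169, 0.1858) tvec=(-0.1369, 0.0927, 0.4548)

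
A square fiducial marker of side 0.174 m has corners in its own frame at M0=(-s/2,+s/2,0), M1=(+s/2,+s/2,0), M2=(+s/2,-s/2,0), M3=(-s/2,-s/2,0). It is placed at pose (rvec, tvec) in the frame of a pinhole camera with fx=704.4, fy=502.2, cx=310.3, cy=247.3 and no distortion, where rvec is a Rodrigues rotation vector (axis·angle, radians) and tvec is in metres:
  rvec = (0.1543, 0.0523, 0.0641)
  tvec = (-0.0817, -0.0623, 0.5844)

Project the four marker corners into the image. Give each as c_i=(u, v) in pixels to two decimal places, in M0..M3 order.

Intrinsics K: fx=704.4, fy=502.2, cx=310.3, cy=247.3
Marker side s = 0.174 m; corners in marker frame (Z=0):
  M0 = (-0.0870, +0.0870, 0)
  M1 = (+0.0870, +0.0870, 0)
  M2 = (+0.0870, -0.0870, 0)
  M3 = (-0.0870, -0.0870, 0)
rvec = (0.1543, 0.0523, 0.0641), |rvec| = θ = 0.17508 rad = 10.031°
Rodrigues: sinθ=0.17419, 1−cosθ=0.01529; R = I + sinθ·[k]× + (1−cosθ)·[k]×²:
    [+0.99659 -0.05975 +0.05697]
    [+0.06780 +0.98608 -0.15184]
    [-0.04710 +0.15518 +0.98676]
t = (-0.0817, -0.0623, 0.5844) m
M0: Pc = R·M0+t = (-0.17360, +0.01759, +0.60200); u = 704.4·(-0.17360)/0.60200 + 310.3 = 107.1690, v = 502.2·(+0.01759)/0.60200 + 247.3 = 261.9742
M1: Pc = R·M1+t = (-0.00020, +0.02939, +0.59380); u = 704.4·(-0.00020)/0.59380 + 310.3 = 310.0686, v = 502.2·(+0.02939)/0.59380 + 247.3 = 272.1537
M2: Pc = R·M2+t = (+0.01020, -0.14219, +0.56680); u = 704.4·(+0.01020)/0.56680 + 310.3 = 322.9776, v = 502.2·(-0.14219)/0.56680 + 247.3 = 121.3158
M3: Pc = R·M3+t = (-0.16320, -0.15399, +0.57500); u = 704.4·(-0.16320)/0.57500 + 310.3 = 110.3657, v = 502.2·(-0.15399)/0.57500 + 247.3 = 112.8082

c0=(107.17, 261.97) c1=(310.07, 272.15) c2=(322.98, 121.32) c3=(110.37, 112.81)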